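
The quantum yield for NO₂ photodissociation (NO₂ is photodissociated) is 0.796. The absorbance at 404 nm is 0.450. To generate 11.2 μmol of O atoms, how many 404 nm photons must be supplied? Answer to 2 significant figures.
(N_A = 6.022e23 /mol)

Product: 11.2 μmol = 1.12e-5 mol.
Photons that must be absorbed: 1.12e-5 / 0.796 = 1.407e-5 mol.
Fraction absorbed: 1 − 10^(−0.450) = 0.6452.
Incident photons needed: 1.407e-5 / 0.6452 = 2.181e-5 mol.
Photon count: 2.181e-5 × 6.022e23 = 1.3e19.

1.3e19 photons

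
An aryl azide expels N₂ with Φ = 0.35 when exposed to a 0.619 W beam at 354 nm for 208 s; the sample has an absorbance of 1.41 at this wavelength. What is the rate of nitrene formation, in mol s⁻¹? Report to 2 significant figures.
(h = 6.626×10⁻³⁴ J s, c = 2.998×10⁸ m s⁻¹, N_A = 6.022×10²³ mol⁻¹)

Photon energy at 354 nm: hc/λ = (6.626×10⁻³⁴)(2.998×10⁸)/(354×10⁻⁹) = 5.612×10⁻¹⁹ J.
Energy delivered: (0.619 W)(208 s) = 128.8 J.
Photons incident: 128.8 / 5.612×10⁻¹⁹ = 2.295×10²⁰, i.e. 2.295×10²⁰/6.022×10²³ = 3.811×10⁻⁴ mol.
Fraction absorbed: 1 − 10^(−1.41) = 0.9611.
Photons absorbed: 0.9611 × 3.811×10⁻⁴ = 3.663×10⁻⁴ mol.
Product formed: 0.35 × 3.663×10⁻⁴ = 1.282×10⁻⁴ mol.
Rate: 1.282×10⁻⁴ / 208 s = 6.2×10⁻⁷ mol s⁻¹.

6.2×10⁻⁷ mol s⁻¹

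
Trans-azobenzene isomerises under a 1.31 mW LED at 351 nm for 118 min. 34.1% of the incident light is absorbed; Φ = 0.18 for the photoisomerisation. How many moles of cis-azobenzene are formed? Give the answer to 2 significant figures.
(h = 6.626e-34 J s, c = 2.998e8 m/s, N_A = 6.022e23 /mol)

1.7e-6 mol

Photon energy at 351 nm: hc/λ = (6.626e-34)(2.998e8)/(351e-9) = 5.659e-19 J.
Energy delivered: (1.31 mW)(7080 s) = 9.275 J.
Photons incident: 9.275 / 5.659e-19 = 1.639e19, i.e. 1.639e19/6.022e23 = 2.722e-5 mol.
Photons absorbed: 0.341 × 2.722e-5 = 9.282e-6 mol.
Product: Φ × n_abs = 0.18 × 9.282e-6 = 1.671e-6 mol.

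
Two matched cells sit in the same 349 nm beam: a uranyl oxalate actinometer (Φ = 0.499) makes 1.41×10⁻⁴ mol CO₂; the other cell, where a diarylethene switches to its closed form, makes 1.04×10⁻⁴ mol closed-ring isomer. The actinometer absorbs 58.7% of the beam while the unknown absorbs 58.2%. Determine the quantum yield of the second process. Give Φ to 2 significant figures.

Φ = 0.37

Photons absorbed by the actinometer: 1.41×10⁻⁴ / 0.499 = 2.826×10⁻⁴ mol.
Incident flux: 2.826×10⁻⁴ / 0.587 = 4.814×10⁻⁴ einstein.
Absorbed by unknown: 0.582 × 4.814×10⁻⁴ = 2.802×10⁻⁴ mol.
Φ(unknown) = 1.04×10⁻⁴ / 2.802×10⁻⁴ = 0.37.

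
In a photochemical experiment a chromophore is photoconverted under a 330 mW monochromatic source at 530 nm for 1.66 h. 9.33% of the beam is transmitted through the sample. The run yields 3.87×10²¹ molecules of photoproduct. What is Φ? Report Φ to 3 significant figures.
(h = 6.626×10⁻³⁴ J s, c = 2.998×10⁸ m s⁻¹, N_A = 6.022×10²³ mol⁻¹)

Φ = 0.811

Product: 3.87×10²¹ / 6.022×10²³ = 0.006426 mol.
Photon energy at 530 nm: hc/λ = (6.626×10⁻³⁴)(2.998×10⁸)/(530×10⁻⁹) = 3.748×10⁻¹⁹ J.
Energy delivered: (330 mW)(5976 s) = 1972 J.
Photons incident: 1972 / 3.748×10⁻¹⁹ = 5.261×10²¹, i.e. 5.261×10²¹/6.022×10²³ = 0.008736 mol.
Fraction absorbed: 1 − 9.33/100 = 0.9067.
Photons absorbed: 0.9067 × 0.008736 = 0.007921 mol.
Φ = 0.006426 mol / 0.007921 mol photons = 0.811.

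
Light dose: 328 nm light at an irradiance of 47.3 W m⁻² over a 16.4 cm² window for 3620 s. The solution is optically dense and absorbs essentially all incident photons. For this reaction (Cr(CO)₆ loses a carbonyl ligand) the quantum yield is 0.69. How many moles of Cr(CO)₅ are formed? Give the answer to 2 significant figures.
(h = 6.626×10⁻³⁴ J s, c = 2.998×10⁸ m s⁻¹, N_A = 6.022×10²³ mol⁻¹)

Photon energy at 328 nm: hc/λ = (6.626×10⁻³⁴)(2.998×10⁸)/(328×10⁻⁹) = 6.056×10⁻¹⁹ J.
Energy delivered: (47.3 W m⁻²)(16.4×10⁻⁴ m²)(3620 s) = 280.8 J.
Photons incident: 280.8 / 6.056×10⁻¹⁹ = 4.637×10²⁰, i.e. 4.637×10²⁰/6.022×10²³ = 7.700×10⁻⁴ mol.
Product: Φ × n_abs = 0.69 × 7.700×10⁻⁴ = 5.313×10⁻⁴ mol.

5.3×10⁻⁴ mol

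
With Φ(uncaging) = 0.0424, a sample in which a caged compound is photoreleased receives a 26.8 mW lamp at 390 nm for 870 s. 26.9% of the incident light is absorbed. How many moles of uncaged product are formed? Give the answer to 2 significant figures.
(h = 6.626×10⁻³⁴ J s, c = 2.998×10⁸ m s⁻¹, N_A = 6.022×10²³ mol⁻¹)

8.7×10⁻⁷ mol

Photon energy at 390 nm: hc/λ = (6.626×10⁻³⁴)(2.998×10⁸)/(390×10⁻⁹) = 5.094×10⁻¹⁹ J.
Energy delivered: (26.8 mW)(870 s) = 23.32 J.
Photons incident: 23.32 / 5.094×10⁻¹⁹ = 4.578×10¹⁹, i.e. 4.578×10¹⁹/6.022×10²³ = 7.602×10⁻⁵ mol.
Photons absorbed: 0.269 × 7.602×10⁻⁵ = 2.045×10⁻⁵ mol.
Product: Φ × n_abs = 0.0424 × 2.045×10⁻⁵ = 8.671×10⁻⁷ mol.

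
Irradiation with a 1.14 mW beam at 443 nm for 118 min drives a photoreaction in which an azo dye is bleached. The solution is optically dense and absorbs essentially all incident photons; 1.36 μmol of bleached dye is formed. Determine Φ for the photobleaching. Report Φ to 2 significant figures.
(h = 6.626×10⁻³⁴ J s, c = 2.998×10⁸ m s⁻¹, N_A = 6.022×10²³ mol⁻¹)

Product: 1.36 μmol = 1.36×10⁻⁶ mol.
Photon energy at 443 nm: hc/λ = (6.626×10⁻³⁴)(2.998×10⁸)/(443×10⁻⁹) = 4.484×10⁻¹⁹ J.
Energy delivered: (1.14 mW)(7080 s) = 8.071 J.
Photons incident: 8.071 / 4.484×10⁻¹⁹ = 1.800×10¹⁹, i.e. 1.800×10¹⁹/6.022×10²³ = 2.989×10⁻⁵ mol.
Φ = 1.36×10⁻⁶ mol / 2.989×10⁻⁵ mol photons = 0.046.

Φ = 0.046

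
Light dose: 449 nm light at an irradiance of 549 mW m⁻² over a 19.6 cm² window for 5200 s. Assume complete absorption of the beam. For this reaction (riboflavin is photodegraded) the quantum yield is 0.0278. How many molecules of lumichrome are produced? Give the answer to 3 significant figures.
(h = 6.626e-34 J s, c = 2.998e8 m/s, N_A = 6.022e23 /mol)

3.52e17 molecules

Photon energy at 449 nm: hc/λ = (6.626e-34)(2.998e8)/(449e-9) = 4.424e-19 J.
Energy delivered: (549 mW m⁻²)(19.6e-4 m²)(5200 s) = 5.595 J.
Photons incident: 5.595 / 4.424e-19 = 1.265e19, i.e. 1.265e19/6.022e23 = 2.101e-5 mol.
Product: Φ × n_abs = 0.0278 × 2.101e-5 = 5.841e-7 mol.
As a count: 5.841e-7 × 6.022e23 = 3.52e17.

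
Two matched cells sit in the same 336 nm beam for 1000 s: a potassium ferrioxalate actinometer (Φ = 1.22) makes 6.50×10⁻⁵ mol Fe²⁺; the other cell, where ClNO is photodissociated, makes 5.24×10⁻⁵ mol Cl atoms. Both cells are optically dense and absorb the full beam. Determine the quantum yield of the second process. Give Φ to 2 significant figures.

Photons absorbed by the actinometer: 6.50×10⁻⁵ / 1.22 = 5.328×10⁻⁵ mol.
Φ(unknown) = 5.24×10⁻⁵ / 5.328×10⁻⁵ = 0.98.

Φ = 0.98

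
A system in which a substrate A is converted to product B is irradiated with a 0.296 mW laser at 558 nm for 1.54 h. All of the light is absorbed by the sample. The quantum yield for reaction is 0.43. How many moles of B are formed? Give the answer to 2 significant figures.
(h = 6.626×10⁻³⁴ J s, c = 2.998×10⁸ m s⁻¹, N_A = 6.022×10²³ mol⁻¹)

3.3×10⁻⁶ mol

Photon energy at 558 nm: hc/λ = (6.626×10⁻³⁴)(2.998×10⁸)/(558×10⁻⁹) = 3.560×10⁻¹⁹ J.
Energy delivered: (0.296 mW)(5544 s) = 1.641 J.
Photons incident: 1.641 / 3.560×10⁻¹⁹ = 4.610×10¹⁸, i.e. 4.610×10¹⁸/6.022×10²³ = 7.655×10⁻⁶ mol.
Product: Φ × n_abs = 0.43 × 7.655×10⁻⁶ = 3.292×10⁻⁶ mol.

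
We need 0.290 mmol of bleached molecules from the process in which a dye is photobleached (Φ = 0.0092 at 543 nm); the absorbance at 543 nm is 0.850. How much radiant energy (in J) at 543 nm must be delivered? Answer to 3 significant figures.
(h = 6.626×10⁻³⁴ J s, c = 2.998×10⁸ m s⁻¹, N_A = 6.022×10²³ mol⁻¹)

Product: 0.290 mmol = 2.90×10⁻⁴ mol.
Photons that must be absorbed: 2.90×10⁻⁴ / 0.0092 = 0.03152 mol.
Fraction absorbed: 1 − 10^(−0.850) = 0.8587.
Incident photons needed: 0.03152 / 0.8587 = 0.03671 mol.
Photon energy: hc/λ = 3.658×10⁻¹⁹ J; per mole, 2.203×10⁵ J mol⁻¹.
Energy required: 0.03671 × 2.203×10⁵ = 8090 J.

8090 J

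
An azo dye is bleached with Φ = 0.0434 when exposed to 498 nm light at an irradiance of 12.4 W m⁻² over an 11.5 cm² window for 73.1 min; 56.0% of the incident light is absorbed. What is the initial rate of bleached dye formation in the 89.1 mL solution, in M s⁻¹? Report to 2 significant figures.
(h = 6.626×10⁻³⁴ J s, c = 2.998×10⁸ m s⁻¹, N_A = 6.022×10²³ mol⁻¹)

Photon energy at 498 nm: hc/λ = (6.626×10⁻³⁴)(2.998×10⁸)/(498×10⁻⁹) = 3.989×10⁻¹⁹ J.
Energy delivered: (12.4 W m⁻²)(11.5×10⁻⁴ m²)(4386 s) = 62.54 J.
Photons incident: 62.54 / 3.989×10⁻¹⁹ = 1.568×10²⁰, i.e. 1.568×10²⁰/6.022×10²³ = 2.604×10⁻⁴ mol.
Photons absorbed: 0.560 × 2.604×10⁻⁴ = 1.458×10⁻⁴ mol.
Product formed: 0.0434 × 1.458×10⁻⁴ = 6.328×10⁻⁶ mol.
Rate: 6.328×10⁻⁶ mol / (4386 s × 0.0891 L) = 1.6×10⁻⁸ M s⁻¹.

1.6×10⁻⁸ M s⁻¹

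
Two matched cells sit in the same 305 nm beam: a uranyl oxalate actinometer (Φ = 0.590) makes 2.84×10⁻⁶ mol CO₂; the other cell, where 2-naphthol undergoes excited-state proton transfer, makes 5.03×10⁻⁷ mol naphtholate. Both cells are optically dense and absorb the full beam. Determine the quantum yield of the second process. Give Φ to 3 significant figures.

Φ = 0.104

Photons absorbed by the actinometer: 2.84×10⁻⁶ / 0.590 = 4.814×10⁻⁶ mol.
Φ(unknown) = 5.03×10⁻⁷ / 4.814×10⁻⁶ = 0.104.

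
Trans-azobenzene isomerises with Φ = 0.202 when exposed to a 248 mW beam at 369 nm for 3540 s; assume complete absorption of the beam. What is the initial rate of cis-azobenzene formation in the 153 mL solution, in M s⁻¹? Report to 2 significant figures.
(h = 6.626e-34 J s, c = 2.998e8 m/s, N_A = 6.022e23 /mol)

1.0e-6 M s⁻¹

Photon energy at 369 nm: hc/λ = (6.626e-34)(2.998e8)/(369e-9) = 5.383e-19 J.
Energy delivered: (248 mW)(3540 s) = 877.9 J.
Photons incident: 877.9 / 5.383e-19 = 1.631e21, i.e. 1.631e21/6.022e23 = 0.002708 mol.
Product formed: 0.202 × 0.002708 = 5.470e-4 mol.
Rate: 5.470e-4 mol / (3540 s × 0.153 L) = 1.0e-6 M s⁻¹.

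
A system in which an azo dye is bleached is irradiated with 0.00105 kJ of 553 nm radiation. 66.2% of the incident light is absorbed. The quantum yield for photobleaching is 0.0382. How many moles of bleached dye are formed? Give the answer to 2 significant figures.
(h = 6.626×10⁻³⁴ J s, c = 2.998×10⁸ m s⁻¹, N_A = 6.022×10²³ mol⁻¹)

Photon energy at 553 nm: hc/λ = (6.626×10⁻³⁴)(2.998×10⁸)/(553×10⁻⁹) = 3.592×10⁻¹⁹ J.
Incident energy: 0.00105 kJ = 1.05 J.
Photons incident: 1.05 / 3.592×10⁻¹⁹ = 2.923×10¹⁸, i.e. 2.923×10¹⁸/6.022×10²³ = 4.854×10⁻⁶ mol.
Photons absorbed: 0.662 × 4.854×10⁻⁶ = 3.213×10⁻⁶ mol.
Product: Φ × n_abs = 0.0382 × 3.213×10⁻⁶ = 1.227×10⁻⁷ mol.

1.2×10⁻⁷ mol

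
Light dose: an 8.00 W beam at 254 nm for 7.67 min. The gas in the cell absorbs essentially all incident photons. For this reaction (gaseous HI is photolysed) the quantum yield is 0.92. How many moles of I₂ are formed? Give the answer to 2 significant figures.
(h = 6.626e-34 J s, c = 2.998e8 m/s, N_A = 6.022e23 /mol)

Photon energy at 254 nm: hc/λ = (6.626e-34)(2.998e8)/(254e-9) = 7.821e-19 J.
Energy delivered: (8.00 W)(460.2 s) = 3682 J.
Photons incident: 3682 / 7.821e-19 = 4.708e21, i.e. 4.708e21/6.022e23 = 0.007818 mol.
Product: Φ × n_abs = 0.92 × 0.007818 = 0.007193 mol.

0.0072 mol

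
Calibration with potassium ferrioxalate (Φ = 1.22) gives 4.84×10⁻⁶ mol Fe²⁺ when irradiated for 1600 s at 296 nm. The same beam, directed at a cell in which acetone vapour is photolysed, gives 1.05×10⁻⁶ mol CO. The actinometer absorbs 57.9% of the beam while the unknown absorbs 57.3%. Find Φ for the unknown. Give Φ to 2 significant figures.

Φ = 0.27

Photons absorbed by the actinometer: 4.84×10⁻⁶ / 1.22 = 3.967×10⁻⁶ mol.
Incident flux: 3.967×10⁻⁶ / 0.579 = 6.851×10⁻⁶ einstein.
Absorbed by unknown: 0.573 × 6.851×10⁻⁶ = 3.926×10⁻⁶ mol.
Φ(unknown) = 1.05×10⁻⁶ / 3.926×10⁻⁶ = 0.27.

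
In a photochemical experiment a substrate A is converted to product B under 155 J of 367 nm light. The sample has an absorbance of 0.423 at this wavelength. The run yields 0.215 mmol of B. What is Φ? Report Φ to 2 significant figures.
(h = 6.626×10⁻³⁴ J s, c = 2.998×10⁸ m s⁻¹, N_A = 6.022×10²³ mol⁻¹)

Φ = 0.73

Product: 0.215 mmol = 2.15×10⁻⁴ mol.
Photon energy at 367 nm: hc/λ = (6.626×10⁻³⁴)(2.998×10⁸)/(367×10⁻⁹) = 5.413×10⁻¹⁹ J.
Photons incident: 155 / 5.413×10⁻¹⁹ = 2.863×10²⁰, i.e. 2.863×10²⁰/6.022×10²³ = 4.754×10⁻⁴ mol.
Fraction absorbed: 1 − 10^(−0.423) = 0.6224.
Photons absorbed: 0.6224 × 4.754×10⁻⁴ = 2.959×10⁻⁴ mol.
Φ = 2.15×10⁻⁴ mol / 2.959×10⁻⁴ mol photons = 0.73.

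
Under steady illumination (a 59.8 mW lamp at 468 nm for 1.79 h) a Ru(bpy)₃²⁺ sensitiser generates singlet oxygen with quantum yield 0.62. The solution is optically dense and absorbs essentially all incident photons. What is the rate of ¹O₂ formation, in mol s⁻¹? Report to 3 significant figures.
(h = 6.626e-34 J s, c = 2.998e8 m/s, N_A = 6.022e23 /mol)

Photon energy at 468 nm: hc/λ = (6.626e-34)(2.998e8)/(468e-9) = 4.245e-19 J.
Energy delivered: (59.8 mW)(6444 s) = 385.4 J.
Photons incident: 385.4 / 4.245e-19 = 9.079e20, i.e. 9.079e20/6.022e23 = 0.001508 mol.
Product formed: 0.62 × 0.001508 = 9.350e-4 mol.
Rate: 9.350e-4 / 6444 s = 1.45e-7 mol s⁻¹.

1.45e-7 mol s⁻¹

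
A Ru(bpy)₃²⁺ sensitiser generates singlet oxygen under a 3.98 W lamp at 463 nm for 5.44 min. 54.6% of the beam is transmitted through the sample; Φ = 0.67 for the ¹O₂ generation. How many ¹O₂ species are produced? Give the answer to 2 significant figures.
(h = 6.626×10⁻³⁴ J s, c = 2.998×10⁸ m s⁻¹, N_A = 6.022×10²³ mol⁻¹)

Photon energy at 463 nm: hc/λ = (6.626×10⁻³⁴)(2.998×10⁸)/(463×10⁻⁹) = 4.290×10⁻¹⁹ J.
Energy delivered: (3.98 W)(326.4 s) = 1299 J.
Photons incident: 1299 / 4.290×10⁻¹⁹ = 3.028×10²¹, i.e. 3.028×10²¹/6.022×10²³ = 0.005028 mol.
Fraction absorbed: 1 − 54.6/100 = 0.4540.
Photons absorbed: 0.4540 × 0.005028 = 0.002283 mol.
Product: Φ × n_abs = 0.67 × 0.002283 = 0.001530 mol.
As a count: 0.001530 × 6.022×10²³ = 9.2×10²⁰.

9.2×10²⁰ species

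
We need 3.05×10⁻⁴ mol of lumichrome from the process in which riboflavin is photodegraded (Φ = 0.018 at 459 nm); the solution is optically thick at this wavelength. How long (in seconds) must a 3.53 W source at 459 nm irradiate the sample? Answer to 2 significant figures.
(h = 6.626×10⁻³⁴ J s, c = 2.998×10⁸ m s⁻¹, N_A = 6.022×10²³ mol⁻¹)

Photons that must be absorbed: 3.05×10⁻⁴ / 0.018 = 0.01694 mol.
Photon energy: hc/λ = 4.328×10⁻¹⁹ J; per mole, 2.606×10⁵ J mol⁻¹.
Energy required: 0.01694 × 2.606×10⁵ = 4415 J.
Time: 4415 J / 3.53 W = 1300 s.

t ≈ 1300 s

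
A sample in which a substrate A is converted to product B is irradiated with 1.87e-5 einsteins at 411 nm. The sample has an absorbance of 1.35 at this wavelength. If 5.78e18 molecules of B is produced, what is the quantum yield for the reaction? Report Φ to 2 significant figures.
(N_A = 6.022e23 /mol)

Product: 5.78e18 / 6.022e23 = 9.598e-6 mol.
Fraction absorbed: 1 − 10^(−1.35) = 0.9553.
Photons absorbed: 0.9553 × 1.87e-5 = 1.786e-5 mol.
Φ = 9.598e-6 mol / 1.786e-5 mol photons = 0.54.

Φ = 0.54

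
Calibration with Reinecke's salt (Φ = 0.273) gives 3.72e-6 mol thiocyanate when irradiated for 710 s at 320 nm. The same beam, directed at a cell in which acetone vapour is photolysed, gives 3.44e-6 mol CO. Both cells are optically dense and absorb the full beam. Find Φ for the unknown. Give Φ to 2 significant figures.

Φ = 0.25

Photons absorbed by the actinometer: 3.72e-6 / 0.273 = 1.363e-5 mol.
Φ(unknown) = 3.44e-6 / 1.363e-5 = 0.25.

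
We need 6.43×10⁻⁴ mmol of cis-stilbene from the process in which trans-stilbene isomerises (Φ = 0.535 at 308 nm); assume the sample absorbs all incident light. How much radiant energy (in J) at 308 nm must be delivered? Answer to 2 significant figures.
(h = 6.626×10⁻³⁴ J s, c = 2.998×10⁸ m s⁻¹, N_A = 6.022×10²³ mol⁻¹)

0.47 J

Product: 6.43×10⁻⁴ mmol = 6.43×10⁻⁷ mol.
Photons that must be absorbed: 6.43×10⁻⁷ / 0.535 = 1.202×10⁻⁶ mol.
Photon energy: hc/λ = 6.450×10⁻¹⁹ J; per mole, 3.884×10⁵ J mol⁻¹.
Energy required: 1.202×10⁻⁶ × 3.884×10⁵ = 0.47 J.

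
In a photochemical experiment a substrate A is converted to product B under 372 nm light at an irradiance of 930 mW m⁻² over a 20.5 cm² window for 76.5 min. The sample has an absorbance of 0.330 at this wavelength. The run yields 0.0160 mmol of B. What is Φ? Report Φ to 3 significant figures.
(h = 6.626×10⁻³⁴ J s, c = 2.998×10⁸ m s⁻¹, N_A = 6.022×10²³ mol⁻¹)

Product: 0.0160 mmol = 1.60×10⁻⁵ mol.
Photon energy at 372 nm: hc/λ = (6.626×10⁻³⁴)(2.998×10⁸)/(372×10⁻⁹) = 5.340×10⁻¹⁹ J.
Energy delivered: (930 mW m⁻²)(20.5×10⁻⁴ m²)(4590 s) = 8.751 J.
Photons incident: 8.751 / 5.340×10⁻¹⁹ = 1.639×10¹⁹, i.e. 1.639×10¹⁹/6.022×10²³ = 2.722×10⁻⁵ mol.
Fraction absorbed: 1 − 10^(−0.330) = 0.5323.
Photons absorbed: 0.5323 × 2.722×10⁻⁵ = 1.449×10⁻⁵ mol.
Φ = 1.60×10⁻⁵ mol / 1.449×10⁻⁵ mol photons = 1.10.

Φ = 1.10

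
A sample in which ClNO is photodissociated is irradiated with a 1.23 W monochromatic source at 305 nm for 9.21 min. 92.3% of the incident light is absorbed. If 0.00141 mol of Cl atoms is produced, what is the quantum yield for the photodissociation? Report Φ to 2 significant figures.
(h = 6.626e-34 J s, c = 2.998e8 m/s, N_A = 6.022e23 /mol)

Φ = 0.88

Photon energy at 305 nm: hc/λ = (6.626e-34)(2.998e8)/(305e-9) = 6.513e-19 J.
Energy delivered: (1.23 W)(552.6 s) = 679.7 J.
Photons incident: 679.7 / 6.513e-19 = 1.044e21, i.e. 1.044e21/6.022e23 = 0.001734 mol.
Photons absorbed: 0.923 × 0.001734 = 0.001600 mol.
Φ = 0.00141 mol / 0.001600 mol photons = 0.88.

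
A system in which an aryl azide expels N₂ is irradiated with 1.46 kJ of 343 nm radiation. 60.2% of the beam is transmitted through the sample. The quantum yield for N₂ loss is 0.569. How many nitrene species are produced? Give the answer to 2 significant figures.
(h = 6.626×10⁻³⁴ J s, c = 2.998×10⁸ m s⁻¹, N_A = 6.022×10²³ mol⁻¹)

Photon energy at 343 nm: hc/λ = (6.626×10⁻³⁴)(2.998×10⁸)/(343×10⁻⁹) = 5.791×10⁻¹⁹ J.
Incident energy: 1.46 kJ = 1460 J.
Photons incident: 1460 / 5.791×10⁻¹⁹ = 2.521×10²¹, i.e. 2.521×10²¹/6.022×10²³ = 0.004186 mol.
Fraction absorbed: 1 − 60.2/100 = 0.3980.
Photons absorbed: 0.3980 × 0.004186 = 0.001666 mol.
Product: Φ × n_abs = 0.569 × 0.001666 = 9.480×10⁻⁴ mol.
As a count: 9.480×10⁻⁴ × 6.022×10²³ = 5.7×10²⁰.

5.7×10²⁰ species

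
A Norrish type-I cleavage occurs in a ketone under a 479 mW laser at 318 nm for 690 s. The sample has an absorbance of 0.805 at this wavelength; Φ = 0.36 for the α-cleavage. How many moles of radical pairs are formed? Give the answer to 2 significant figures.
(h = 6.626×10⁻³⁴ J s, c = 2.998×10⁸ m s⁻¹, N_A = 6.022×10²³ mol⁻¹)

2.7×10⁻⁴ mol

Photon energy at 318 nm: hc/λ = (6.626×10⁻³⁴)(2.998×10⁸)/(318×10⁻⁹) = 6.247×10⁻¹⁹ J.
Energy delivered: (479 mW)(690 s) = 330.5 J.
Photons incident: 330.5 / 6.247×10⁻¹⁹ = 5.291×10²⁰, i.e. 5.291×10²⁰/6.022×10²³ = 8.786×10⁻⁴ mol.
Fraction absorbed: 1 − 10^(−0.805) = 0.8433.
Photons absorbed: 0.8433 × 8.786×10⁻⁴ = 7.409×10⁻⁴ mol.
Product: Φ × n_abs = 0.36 × 7.409×10⁻⁴ = 2.667×10⁻⁴ mol.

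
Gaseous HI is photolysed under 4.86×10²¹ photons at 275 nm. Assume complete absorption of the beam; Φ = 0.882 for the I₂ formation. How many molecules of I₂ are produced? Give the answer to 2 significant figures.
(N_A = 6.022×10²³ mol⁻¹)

4.3×10²¹ molecules

Moles of photons: 4.86×10²¹ / 6.022×10²³ = 0.008070 mol.
Product: Φ × n_abs = 0.882 × 0.008070 = 0.007118 mol.
As a count: 0.007118 × 6.022×10²³ = 4.3×10²¹.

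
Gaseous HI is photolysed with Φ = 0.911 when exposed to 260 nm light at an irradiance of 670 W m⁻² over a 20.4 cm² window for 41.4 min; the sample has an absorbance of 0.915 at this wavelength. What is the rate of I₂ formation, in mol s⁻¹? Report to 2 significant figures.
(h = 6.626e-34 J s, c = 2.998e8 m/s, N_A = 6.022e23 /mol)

2.4e-6 mol s⁻¹

Photon energy at 260 nm: hc/λ = (6.626e-34)(2.998e8)/(260e-9) = 7.640e-19 J.
Energy delivered: (670 W m⁻²)(20.4e-4 m²)(2484 s) = 3395 J.
Photons incident: 3395 / 7.640e-19 = 4.444e21, i.e. 4.444e21/6.022e23 = 0.007380 mol.
Fraction absorbed: 1 − 10^(−0.915) = 0.8784.
Photons absorbed: 0.8784 × 0.007380 = 0.006483 mol.
Product formed: 0.911 × 0.006483 = 0.005906 mol.
Rate: 0.005906 / 2484 s = 2.4e-6 mol s⁻¹.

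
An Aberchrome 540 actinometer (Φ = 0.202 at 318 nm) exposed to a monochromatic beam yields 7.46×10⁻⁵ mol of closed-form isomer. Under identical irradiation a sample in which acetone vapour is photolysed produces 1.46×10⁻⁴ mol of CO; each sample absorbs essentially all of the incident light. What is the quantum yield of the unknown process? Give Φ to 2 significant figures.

Φ = 0.40

Photons absorbed by the actinometer: 7.46×10⁻⁵ / 0.202 = 3.693×10⁻⁴ mol.
Φ(unknown) = 1.46×10⁻⁴ / 3.693×10⁻⁴ = 0.40.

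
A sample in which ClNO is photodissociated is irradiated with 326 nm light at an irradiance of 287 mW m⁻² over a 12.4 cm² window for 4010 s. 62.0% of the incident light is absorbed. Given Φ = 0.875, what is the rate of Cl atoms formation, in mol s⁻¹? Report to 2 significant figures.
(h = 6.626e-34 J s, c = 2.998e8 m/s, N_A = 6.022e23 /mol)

5.3e-10 mol s⁻¹

Photon energy at 326 nm: hc/λ = (6.626e-34)(2.998e8)/(326e-9) = 6.093e-19 J.
Energy delivered: (287 mW m⁻²)(12.4e-4 m²)(4010 s) = 1.427 J.
Photons incident: 1.427 / 6.093e-19 = 2.342e18, i.e. 2.342e18/6.022e23 = 3.889e-6 mol.
Photons absorbed: 0.620 × 3.889e-6 = 2.411e-6 mol.
Product formed: 0.875 × 2.411e-6 = 2.110e-6 mol.
Rate: 2.110e-6 / 4010 s = 5.3e-10 mol s⁻¹.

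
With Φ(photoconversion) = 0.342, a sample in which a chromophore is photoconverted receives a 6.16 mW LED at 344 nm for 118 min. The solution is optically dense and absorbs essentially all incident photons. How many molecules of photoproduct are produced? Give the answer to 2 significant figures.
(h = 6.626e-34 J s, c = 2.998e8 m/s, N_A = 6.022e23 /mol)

2.6e19 molecules

Photon energy at 344 nm: hc/λ = (6.626e-34)(2.998e8)/(344e-9) = 5.775e-19 J.
Energy delivered: (6.16 mW)(7080 s) = 43.61 J.
Photons incident: 43.61 / 5.775e-19 = 7.552e19, i.e. 7.552e19/6.022e23 = 1.254e-4 mol.
Product: Φ × n_abs = 0.342 × 1.254e-4 = 4.289e-5 mol.
As a count: 4.289e-5 × 6.022e23 = 2.6e19.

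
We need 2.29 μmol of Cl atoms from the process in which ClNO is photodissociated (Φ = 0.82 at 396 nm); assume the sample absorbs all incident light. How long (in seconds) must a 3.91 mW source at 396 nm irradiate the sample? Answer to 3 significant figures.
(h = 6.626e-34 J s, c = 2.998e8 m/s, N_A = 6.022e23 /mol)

Product: 2.29 μmol = 2.29e-6 mol.
Photons that must be absorbed: 2.29e-6 / 0.82 = 2.793e-6 mol.
Photon energy: hc/λ = 5.016e-19 J; per mole, 3.021e5 J mol⁻¹.
Energy required: 2.793e-6 × 3.021e5 = 0.8438 J.
Time: 0.8438 J / 0.00391 W = 216 s.

t ≈ 216 s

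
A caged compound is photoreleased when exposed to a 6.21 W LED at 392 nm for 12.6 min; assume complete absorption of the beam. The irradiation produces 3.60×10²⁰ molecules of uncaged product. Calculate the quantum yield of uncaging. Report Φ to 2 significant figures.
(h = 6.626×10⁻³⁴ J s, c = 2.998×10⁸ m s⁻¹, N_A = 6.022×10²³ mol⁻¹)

Φ = 0.039

Product: 3.60×10²⁰ / 6.022×10²³ = 5.978×10⁻⁴ mol.
Photon energy at 392 nm: hc/λ = (6.626×10⁻³⁴)(2.998×10⁸)/(392×10⁻⁹) = 5.068×10⁻¹⁹ J.
Energy delivered: (6.21 W)(756 s) = 4695 J.
Photons incident: 4695 / 5.068×10⁻¹⁹ = 9.264×10²¹, i.e. 9.264×10²¹/6.022×10²³ = 0.01538 mol.
Φ = 5.978×10⁻⁴ mol / 0.01538 mol photons = 0.039.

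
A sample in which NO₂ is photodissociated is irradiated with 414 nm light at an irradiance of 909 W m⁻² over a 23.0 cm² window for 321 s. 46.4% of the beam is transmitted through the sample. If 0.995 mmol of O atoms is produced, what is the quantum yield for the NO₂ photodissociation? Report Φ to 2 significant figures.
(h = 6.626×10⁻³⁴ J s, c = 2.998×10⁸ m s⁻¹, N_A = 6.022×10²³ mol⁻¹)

Product: 0.995 mmol = 9.95×10⁻⁴ mol.
Photon energy at 414 nm: hc/λ = (6.626×10⁻³⁴)(2.998×10⁸)/(414×10⁻⁹) = 4.798×10⁻¹⁹ J.
Energy delivered: (909 W m⁻²)(23.0×10⁻⁴ m²)(321 s) = 671.1 J.
Photons incident: 671.1 / 4.798×10⁻¹⁹ = 1.399×10²¹, i.e. 1.399×10²¹/6.022×10²³ = 0.002323 mol.
Fraction absorbed: 1 − 46.4/100 = 0.5360.
Photons absorbed: 0.5360 × 0.002323 = 0.001245 mol.
Φ = 9.95×10⁻⁴ mol / 0.001245 mol photons = 0.80.

Φ = 0.80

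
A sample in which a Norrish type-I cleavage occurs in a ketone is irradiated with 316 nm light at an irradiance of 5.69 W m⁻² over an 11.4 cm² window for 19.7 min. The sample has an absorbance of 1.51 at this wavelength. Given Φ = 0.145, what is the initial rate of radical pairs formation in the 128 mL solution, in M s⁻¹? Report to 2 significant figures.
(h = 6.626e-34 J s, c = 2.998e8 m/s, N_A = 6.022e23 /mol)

Photon energy at 316 nm: hc/λ = (6.626e-34)(2.998e8)/(316e-9) = 6.286e-19 J.
Energy delivered: (5.69 W m⁻²)(11.4e-4 m²)(1182 s) = 7.667 J.
Photons incident: 7.667 / 6.286e-19 = 1.220e19, i.e. 1.220e19/6.022e23 = 2.026e-5 mol.
Fraction absorbed: 1 − 10^(−1.51) = 0.9691.
Photons absorbed: 0.9691 × 2.026e-5 = 1.963e-5 mol.
Product formed: 0.145 × 1.963e-5 = 2.846e-6 mol.
Rate: 2.846e-6 mol / (1182 s × 0.128 L) = 1.9e-8 M s⁻¹.

1.9e-8 M s⁻¹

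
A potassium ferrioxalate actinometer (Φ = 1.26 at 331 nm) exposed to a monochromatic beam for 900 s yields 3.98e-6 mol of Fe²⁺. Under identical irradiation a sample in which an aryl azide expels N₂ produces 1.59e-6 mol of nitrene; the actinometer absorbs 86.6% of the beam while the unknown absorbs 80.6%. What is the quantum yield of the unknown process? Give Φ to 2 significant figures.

Photons absorbed by the actinometer: 3.98e-6 / 1.26 = 3.159e-6 mol.
Incident flux: 3.159e-6 / 0.866 = 3.648e-6 einstein.
Absorbed by unknown: 0.806 × 3.648e-6 = 2.940e-6 mol.
Φ(unknown) = 1.59e-6 / 2.940e-6 = 0.54.

Φ = 0.54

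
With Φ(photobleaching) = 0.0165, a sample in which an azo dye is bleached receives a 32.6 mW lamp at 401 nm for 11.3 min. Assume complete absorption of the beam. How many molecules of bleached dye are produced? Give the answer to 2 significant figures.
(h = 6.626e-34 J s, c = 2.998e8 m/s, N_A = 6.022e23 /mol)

Photon energy at 401 nm: hc/λ = (6.626e-34)(2.998e8)/(401e-9) = 4.954e-19 J.
Energy delivered: (32.6 mW)(678 s) = 22.10 J.
Photons incident: 22.10 / 4.954e-19 = 4.461e19, i.e. 4.461e19/6.022e23 = 7.408e-5 mol.
Product: Φ × n_abs = 0.0165 × 7.408e-5 = 1.222e-6 mol.
As a count: 1.222e-6 × 6.022e23 = 7.4e17.

7.4e17 molecules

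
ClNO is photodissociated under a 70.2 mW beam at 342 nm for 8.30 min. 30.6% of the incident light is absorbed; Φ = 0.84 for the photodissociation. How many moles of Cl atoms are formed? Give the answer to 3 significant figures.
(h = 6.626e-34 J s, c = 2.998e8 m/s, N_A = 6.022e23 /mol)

2.57e-5 mol

Photon energy at 342 nm: hc/λ = (6.626e-34)(2.998e8)/(342e-9) = 5.808e-19 J.
Energy delivered: (70.2 mW)(498 s) = 34.96 J.
Photons incident: 34.96 / 5.808e-19 = 6.019e19, i.e. 6.019e19/6.022e23 = 9.995e-5 mol.
Photons absorbed: 0.306 × 9.995e-5 = 3.058e-5 mol.
Product: Φ × n_abs = 0.84 × 3.058e-5 = 2.569e-5 mol.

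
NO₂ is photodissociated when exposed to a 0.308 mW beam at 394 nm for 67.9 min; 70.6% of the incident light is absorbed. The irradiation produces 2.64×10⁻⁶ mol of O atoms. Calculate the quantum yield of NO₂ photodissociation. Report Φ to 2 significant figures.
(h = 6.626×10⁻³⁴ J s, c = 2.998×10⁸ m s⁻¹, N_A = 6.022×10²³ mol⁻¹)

Photon energy at 394 nm: hc/λ = (6.626×10⁻³⁴)(2.998×10⁸)/(394×10⁻⁹) = 5.042×10⁻¹⁹ J.
Energy delivered: (0.308 mW)(4074 s) = 1.255 J.
Photons incident: 1.255 / 5.042×10⁻¹⁹ = 2.489×10¹⁸, i.e. 2.489×10¹⁸/6.022×10²³ = 4.133×10⁻⁶ mol.
Photons absorbed: 0.706 × 4.133×10⁻⁶ = 2.918×10⁻⁶ mol.
Φ = 2.64×10⁻⁶ mol / 2.918×10⁻⁶ mol photons = 0.90.

Φ = 0.90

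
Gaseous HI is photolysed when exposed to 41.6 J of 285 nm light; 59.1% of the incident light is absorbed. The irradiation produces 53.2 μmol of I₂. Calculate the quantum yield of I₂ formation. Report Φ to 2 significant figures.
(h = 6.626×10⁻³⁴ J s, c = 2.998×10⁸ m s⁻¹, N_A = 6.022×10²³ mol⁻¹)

Φ = 0.91

Product: 53.2 μmol = 5.32×10⁻⁵ mol.
Photon energy at 285 nm: hc/λ = (6.626×10⁻³⁴)(2.998×10⁸)/(285×10⁻⁹) = 6.970×10⁻¹⁹ J.
Photons incident: 41.6 / 6.970×10⁻¹⁹ = 5.968×10¹⁹, i.e. 5.968×10¹⁹/6.022×10²³ = 9.910×10⁻⁵ mol.
Photons absorbed: 0.591 × 9.910×10⁻⁵ = 5.857×10⁻⁵ mol.
Φ = 5.32×10⁻⁵ mol / 5.857×10⁻⁵ mol photons = 0.91.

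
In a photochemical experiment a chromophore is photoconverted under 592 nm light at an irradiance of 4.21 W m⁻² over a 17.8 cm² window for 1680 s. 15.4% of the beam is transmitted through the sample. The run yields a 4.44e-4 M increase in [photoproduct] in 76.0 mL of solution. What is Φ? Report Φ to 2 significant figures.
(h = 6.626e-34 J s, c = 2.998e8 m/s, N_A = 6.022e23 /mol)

Φ = 0.64

Product: (4.44e-4 M)(0.076 L) = 3.374e-5 mol.
Photon energy at 592 nm: hc/λ = (6.626e-34)(2.998e8)/(592e-9) = 3.356e-19 J.
Energy delivered: (4.21 W m⁻²)(17.8e-4 m²)(1680 s) = 12.59 J.
Photons incident: 12.59 / 3.356e-19 = 3.751e19, i.e. 3.751e19/6.022e23 = 6.229e-5 mol.
Fraction absorbed: 1 − 15.4/100 = 0.8460.
Photons absorbed: 0.8460 × 6.229e-5 = 5.270e-5 mol.
Φ = 3.374e-5 mol / 5.270e-5 mol photons = 0.64.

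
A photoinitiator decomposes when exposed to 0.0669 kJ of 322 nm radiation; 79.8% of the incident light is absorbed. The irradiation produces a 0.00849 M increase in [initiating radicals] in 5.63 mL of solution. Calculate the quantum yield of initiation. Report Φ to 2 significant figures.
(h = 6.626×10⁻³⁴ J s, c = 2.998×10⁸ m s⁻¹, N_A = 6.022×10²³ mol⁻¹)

Product: (0.00849 M)(0.00563 L) = 4.780×10⁻⁵ mol.
Photon energy at 322 nm: hc/λ = (6.626×10⁻³⁴)(2.998×10⁸)/(322×10⁻⁹) = 6.169×10⁻¹⁹ J.
Incident energy: 0.0669 kJ = 66.9 J.
Photons incident: 66.9 / 6.169×10⁻¹⁹ = 1.084×10²⁰, i.e. 1.084×10²⁰/6.022×10²³ = 1.800×10⁻⁴ mol.
Photons absorbed: 0.798 × 1.800×10⁻⁴ = 1.436×10⁻⁴ mol.
Φ = 4.780×10⁻⁵ mol / 1.436×10⁻⁴ mol photons = 0.33.

Φ = 0.33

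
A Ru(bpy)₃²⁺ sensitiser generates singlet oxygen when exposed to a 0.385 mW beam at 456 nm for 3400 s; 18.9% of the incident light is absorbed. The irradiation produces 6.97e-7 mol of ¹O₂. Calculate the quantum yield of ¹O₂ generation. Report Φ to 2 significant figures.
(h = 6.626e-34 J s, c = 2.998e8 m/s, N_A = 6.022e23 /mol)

Photon energy at 456 nm: hc/λ = (6.626e-34)(2.998e8)/(456e-9) = 4.356e-19 J.
Energy delivered: (0.385 mW)(3400 s) = 1.309 J.
Photons incident: 1.309 / 4.356e-19 = 3.005e18, i.e. 3.005e18/6.022e23 = 4.990e-6 mol.
Photons absorbed: 0.189 × 4.990e-6 = 9.431e-7 mol.
Φ = 6.97e-7 mol / 9.431e-7 mol photons = 0.74.

Φ = 0.74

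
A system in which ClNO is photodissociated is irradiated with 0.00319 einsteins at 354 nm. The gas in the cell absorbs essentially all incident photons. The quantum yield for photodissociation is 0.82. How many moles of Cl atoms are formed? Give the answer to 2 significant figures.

0.0026 mol

Product: Φ × n_abs = 0.82 × 0.00319 = 0.002616 mol.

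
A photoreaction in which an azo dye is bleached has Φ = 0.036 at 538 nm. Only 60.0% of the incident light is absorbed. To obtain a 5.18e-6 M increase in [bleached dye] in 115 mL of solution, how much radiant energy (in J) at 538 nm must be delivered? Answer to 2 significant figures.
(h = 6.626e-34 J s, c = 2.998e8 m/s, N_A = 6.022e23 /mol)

6.1 J

Product: (5.18e-6 M)(0.115 L) = 5.957e-7 mol.
Photons that must be absorbed: 5.957e-7 / 0.036 = 1.655e-5 mol.
Incident photons needed: 1.655e-5 / 0.600 = 2.758e-5 mol.
Photon energy: hc/λ = 3.692e-19 J; per mole, 2.223e5 J mol⁻¹.
Energy required: 2.758e-5 × 2.223e5 = 6.1 J.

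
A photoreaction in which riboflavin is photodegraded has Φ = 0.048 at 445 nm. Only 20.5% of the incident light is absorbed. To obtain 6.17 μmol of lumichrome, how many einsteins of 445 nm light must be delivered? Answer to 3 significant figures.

6.27×10⁻⁴ einstein

Product: 6.17 μmol = 6.17×10⁻⁶ mol.
Photons that must be absorbed: 6.17×10⁻⁶ / 0.048 = 1.285×10⁻⁴ mol.
Incident photons needed: 1.285×10⁻⁴ / 0.205 = 6.268×10⁻⁴ mol.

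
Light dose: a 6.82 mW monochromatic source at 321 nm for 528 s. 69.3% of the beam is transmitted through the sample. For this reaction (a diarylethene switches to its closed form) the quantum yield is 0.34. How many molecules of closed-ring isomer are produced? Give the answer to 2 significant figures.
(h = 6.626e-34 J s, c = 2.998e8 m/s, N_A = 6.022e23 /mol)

Photon energy at 321 nm: hc/λ = (6.626e-34)(2.998e8)/(321e-9) = 6.188e-19 J.
Energy delivered: (6.82 mW)(528 s) = 3.601 J.
Photons incident: 3.601 / 6.188e-19 = 5.819e18, i.e. 5.819e18/6.022e23 = 9.663e-6 mol.
Fraction absorbed: 1 − 69.3/100 = 0.3070.
Photons absorbed: 0.3070 × 9.663e-6 = 2.967e-6 mol.
Product: Φ × n_abs = 0.34 × 2.967e-6 = 1.009e-6 mol.
As a count: 1.009e-6 × 6.022e23 = 6.1e17.

6.1e17 molecules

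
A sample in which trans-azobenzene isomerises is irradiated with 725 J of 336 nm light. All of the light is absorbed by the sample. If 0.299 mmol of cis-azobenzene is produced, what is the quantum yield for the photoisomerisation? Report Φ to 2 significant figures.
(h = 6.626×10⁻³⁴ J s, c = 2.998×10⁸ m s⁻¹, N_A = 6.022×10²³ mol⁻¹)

Product: 0.299 mmol = 2.99×10⁻⁴ mol.
Photon energy at 336 nm: hc/λ = (6.626×10⁻³⁴)(2.998×10⁸)/(336×10⁻⁹) = 5.912×10⁻¹⁹ J.
Photons incident: 725 / 5.912×10⁻¹⁹ = 1.226×10²¹, i.e. 1.226×10²¹/6.022×10²³ = 0.002036 mol.
Φ = 2.99×10⁻⁴ mol / 0.002036 mol photons = 0.15.

Φ = 0.15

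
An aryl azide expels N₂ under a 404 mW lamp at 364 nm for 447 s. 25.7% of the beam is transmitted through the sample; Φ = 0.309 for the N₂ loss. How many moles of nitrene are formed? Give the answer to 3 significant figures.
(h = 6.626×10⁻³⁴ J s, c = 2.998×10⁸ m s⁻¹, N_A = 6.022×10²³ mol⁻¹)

Photon energy at 364 nm: hc/λ = (6.626×10⁻³⁴)(2.998×10⁸)/(364×10⁻⁹) = 5.457×10⁻¹⁹ J.
Energy delivered: (404 mW)(447 s) = 180.6 J.
Photons incident: 180.6 / 5.457×10⁻¹⁹ = 3.310×10²⁰, i.e. 3.310×10²⁰/6.022×10²³ = 5.497×10⁻⁴ mol.
Fraction absorbed: 1 − 25.7/100 = 0.7430.
Photons absorbed: 0.7430 × 5.497×10⁻⁴ = 4.084×10⁻⁴ mol.
Product: Φ × n_abs = 0.309 × 4.084×10⁻⁴ = 1.262×10⁻⁴ mol.

1.26×10⁻⁴ mol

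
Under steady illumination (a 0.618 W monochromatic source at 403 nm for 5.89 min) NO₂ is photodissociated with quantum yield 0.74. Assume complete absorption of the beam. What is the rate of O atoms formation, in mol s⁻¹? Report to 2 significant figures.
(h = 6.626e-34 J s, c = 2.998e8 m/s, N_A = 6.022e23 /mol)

Photon energy at 403 nm: hc/λ = (6.626e-34)(2.998e8)/(403e-9) = 4.929e-19 J.
Energy delivered: (0.618 W)(353.4 s) = 218.4 J.
Photons incident: 218.4 / 4.929e-19 = 4.431e20, i.e. 4.431e20/6.022e23 = 7.358e-4 mol.
Product formed: 0.74 × 7.358e-4 = 5.445e-4 mol.
Rate: 5.445e-4 / 353.4 s = 1.5e-6 mol s⁻¹.

1.5e-6 mol s⁻¹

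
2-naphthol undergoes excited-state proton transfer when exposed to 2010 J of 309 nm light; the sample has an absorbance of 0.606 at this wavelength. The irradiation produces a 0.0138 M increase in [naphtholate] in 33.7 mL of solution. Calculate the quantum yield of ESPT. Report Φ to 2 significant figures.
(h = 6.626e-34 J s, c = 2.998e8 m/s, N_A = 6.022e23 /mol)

Product: (0.0138 M)(0.0337 L) = 4.651e-4 mol.
Photon energy at 309 nm: hc/λ = (6.626e-34)(2.998e8)/(309e-9) = 6.429e-19 J.
Photons incident: 2010 / 6.429e-19 = 3.126e21, i.e. 3.126e21/6.022e23 = 0.005191 mol.
Fraction absorbed: 1 − 10^(−0.606) = 0.7523.
Photons absorbed: 0.7523 × 0.005191 = 0.003905 mol.
Φ = 4.651e-4 mol / 0.003905 mol photons = 0.12.

Φ = 0.12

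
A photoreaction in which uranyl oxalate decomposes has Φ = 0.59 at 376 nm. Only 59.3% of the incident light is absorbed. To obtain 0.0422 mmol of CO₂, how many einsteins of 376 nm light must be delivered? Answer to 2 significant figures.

Product: 0.0422 mmol = 4.22×10⁻⁵ mol.
Photons that must be absorbed: 4.22×10⁻⁵ / 0.59 = 7.153×10⁻⁵ mol.
Incident photons needed: 7.153×10⁻⁵ / 0.593 = 1.206×10⁻⁴ mol.

1.2×10⁻⁴ einstein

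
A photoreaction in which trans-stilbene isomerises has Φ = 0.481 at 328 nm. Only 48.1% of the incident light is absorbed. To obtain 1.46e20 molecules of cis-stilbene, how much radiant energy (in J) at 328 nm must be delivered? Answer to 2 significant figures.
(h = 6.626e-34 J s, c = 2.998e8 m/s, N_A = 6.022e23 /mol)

380 J

Product: 1.46e20 / 6.022e23 = 2.424e-4 mol.
Photons that must be absorbed: 2.424e-4 / 0.481 = 5.040e-4 mol.
Incident photons needed: 5.040e-4 / 0.481 = 0.001048 mol.
Photon energy: hc/λ = 6.056e-19 J; per mole, 3.647e5 J mol⁻¹.
Energy required: 0.001048 × 3.647e5 = 380 J.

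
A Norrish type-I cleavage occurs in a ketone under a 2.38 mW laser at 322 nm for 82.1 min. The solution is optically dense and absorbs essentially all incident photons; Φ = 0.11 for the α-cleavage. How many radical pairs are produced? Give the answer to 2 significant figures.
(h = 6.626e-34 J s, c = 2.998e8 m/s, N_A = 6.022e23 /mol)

Photon energy at 322 nm: hc/λ = (6.626e-34)(2.998e8)/(322e-9) = 6.169e-19 J.
Energy delivered: (2.38 mW)(4926 s) = 11.72 J.
Photons incident: 11.72 / 6.169e-19 = 1.900e19, i.e. 1.900e19/6.022e23 = 3.155e-5 mol.
Product: Φ × n_abs = 0.11 × 3.155e-5 = 3.471e-6 mol.
As a count: 3.471e-6 × 6.022e23 = 2.1e18.

2.1e18 radical pairs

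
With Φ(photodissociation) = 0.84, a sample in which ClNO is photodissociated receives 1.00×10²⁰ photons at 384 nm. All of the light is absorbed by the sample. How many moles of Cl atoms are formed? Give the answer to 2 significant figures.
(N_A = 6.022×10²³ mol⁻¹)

Moles of photons: 1.00×10²⁰ / 6.022×10²³ = 1.661×10⁻⁴ mol.
Product: Φ × n_abs = 0.84 × 1.661×10⁻⁴ = 1.395×10⁻⁴ mol.

1.4×10⁻⁴ mol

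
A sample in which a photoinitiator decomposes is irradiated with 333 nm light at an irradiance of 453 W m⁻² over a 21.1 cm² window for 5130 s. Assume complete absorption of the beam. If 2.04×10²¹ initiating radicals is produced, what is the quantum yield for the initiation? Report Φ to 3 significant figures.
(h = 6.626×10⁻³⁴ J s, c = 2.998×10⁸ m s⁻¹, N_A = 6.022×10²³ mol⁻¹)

Φ = 0.248

Product: 2.04×10²¹ / 6.022×10²³ = 0.003388 mol.
Photon energy at 333 nm: hc/λ = (6.626×10⁻³⁴)(2.998×10⁸)/(333×10⁻⁹) = 5.965×10⁻¹⁹ J.
Energy delivered: (453 W m⁻²)(21.1×10⁻⁴ m²)(5130 s) = 4903 J.
Photons incident: 4903 / 5.965×10⁻¹⁹ = 8.220×10²¹, i.e. 8.220×10²¹/6.022×10²³ = 0.01365 mol.
Φ = 0.003388 mol / 0.01365 mol photons = 0.248.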